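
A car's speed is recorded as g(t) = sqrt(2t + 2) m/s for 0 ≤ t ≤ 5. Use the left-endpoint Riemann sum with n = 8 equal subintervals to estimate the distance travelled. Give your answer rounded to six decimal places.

12.259490

Δt = (5 − 0)/8 = 0.625.
Left endpoints: 0, 0.625, 1.25, 1.875, 2.5, 3.125, 3.75, 4.375.
g(0) ≈ 1.414214, g(0.625) ≈ 1.802776, g(1.25) ≈ 2.121320, g(1.875) ≈ 2.397916, g(2.5) ≈ 2.645751, g(3.125) ≈ 2.872281, g(3.75) ≈ 3.082207, g(4.375) ≈ 3.278719.
Sum = Δt · [g(0) + g(0.625) + g(1.25) + ...].
Sum ≈ 12.259490.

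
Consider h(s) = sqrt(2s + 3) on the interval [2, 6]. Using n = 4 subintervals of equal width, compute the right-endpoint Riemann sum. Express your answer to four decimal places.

Δs = (6 − 2)/4 = 1.
Right endpoints: 3, 4, 5, 6.
h(3) ≈ 3.0000, h(4) ≈ 3.3166, h(5) ≈ 3.6056, h(6) ≈ 3.8730.
Sum = Δs · [h(3) + h(4) + h(5) + h(6)].
Sum ≈ 13.7952.

13.7952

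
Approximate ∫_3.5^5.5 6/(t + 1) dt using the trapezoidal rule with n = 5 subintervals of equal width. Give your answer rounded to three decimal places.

2.208

Δt = (5.5 − 3.5)/5 = 0.4.
f(3.5) = 4/3, f(3.9) = 60/49, f(4.3) = 60/53, f(4.7) = 20/19, f(5.1) = 60/61, f(5.5) = 12/13.
T_5 = (Δt/2)·[f(t_0) + 2f(t_1) + ... + 2f(t_{4}) + f(t_5)].
Sum ≈ 2.208.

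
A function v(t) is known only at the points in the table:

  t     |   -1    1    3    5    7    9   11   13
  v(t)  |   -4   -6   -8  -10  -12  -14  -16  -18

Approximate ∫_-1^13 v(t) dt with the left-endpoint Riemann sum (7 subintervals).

Δt = 2.
Sum = 2·[(-4) + (-6) + (-8) + (-10) + (-12) + (-14) + (-16)] = -140.

-140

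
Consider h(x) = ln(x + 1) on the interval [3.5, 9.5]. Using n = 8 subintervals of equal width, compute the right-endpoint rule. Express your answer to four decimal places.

Δx = (9.5 − 3.5)/8 = 0.75.
Right endpoints: 4.25, 5, 5.75, 6.5, 7.25, 8, 8.75, 9.5.
h(4.25) ≈ 1.6582, h(5) ≈ 1.7918, h(5.75) ≈ 1.9095, h(6.5) ≈ 2.0149, h(7.25) ≈ 2.1102, h(8) ≈ 2.1972, h(8.75) ≈ 2.2773, h(9.5) ≈ 2.3514.
Sum = Δx · [h(4.25) + h(5) + h(5.75) + ...].
Sum ≈ 12.2329.

12.2329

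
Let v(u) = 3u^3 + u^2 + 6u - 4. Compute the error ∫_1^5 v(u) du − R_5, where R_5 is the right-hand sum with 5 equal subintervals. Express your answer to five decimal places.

Exact integral: ∫_1^5 v(u) du ≈ 565.3333333.
R_5 = 745.28.
Error ≈ 565.3333333 − 745.28 ≈ -179.94667.

-179.94667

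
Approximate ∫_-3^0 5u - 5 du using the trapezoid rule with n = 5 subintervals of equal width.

Δu = (0 − (-3))/5 = 0.6.
f(-3) = -20, f(-2.4) = -17, f(-1.8) = -14, f(-1.2) = -11, f(-0.6) = -8, f(0) = -5.
T_5 = (Δu/2)·[f(u_0) + 2f(u_1) + ... + 2f(u_{4}) + f(u_5)].
Sum = -37.5.

-37.5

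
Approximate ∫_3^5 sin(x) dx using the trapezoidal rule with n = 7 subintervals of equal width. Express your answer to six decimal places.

Δx = (5 − 3)/7 = 2/7.
f(3) ≈ 0.141120, f(23/7) ≈ -0.143623, f(25/7) ≈ -0.416722, f(27/7) ≈ -0.656033, f(29/7) ≈ -0.842154, f(31/7) ≈ -0.959993, f(33/7) ≈ -0.999998, f(5) ≈ -0.958924.
T_7 = (Δx/2)·[f(x_0) + 2f(x_1) + ... + 2f(x_{6}) + f(x_7)].
Sum ≈ -1.264979.

-1.264979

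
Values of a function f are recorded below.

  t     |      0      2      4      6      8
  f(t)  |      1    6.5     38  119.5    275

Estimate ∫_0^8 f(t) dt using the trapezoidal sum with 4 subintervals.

604

Δt = 2.
T_4 = (2/2)·[1 + 2·6.5 + 2·38 + 2·119.5 + 275] = 604.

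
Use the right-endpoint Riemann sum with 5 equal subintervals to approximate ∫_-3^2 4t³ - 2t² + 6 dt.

10

Δt = (2 − (-3))/5 = 1.
Right endpoints: -2, -1, 0, 1, 2.
f(-2) = -34, f(-1) = 0, f(0) = 6, f(1) = 8, f(2) = 30.
Sum = Δt · [f(-2) + f(-1) + f(0) + f(1) + f(2)].
Sum = 10.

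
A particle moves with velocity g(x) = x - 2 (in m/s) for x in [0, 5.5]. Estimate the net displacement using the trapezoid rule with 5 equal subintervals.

Δx = (5.5 − 0)/5 = 1.1.
g(0) = -2, g(1.1) = -0.9, g(2.2) = 0.2, g(3.3) = 1.3, g(4.4) = 2.4, g(5.5) = 3.5.
T_5 = (Δx/2)·[g(x_0) + 2g(x_1) + ... + 2g(x_{4}) + g(x_5)].
Sum = 4.125.

4.125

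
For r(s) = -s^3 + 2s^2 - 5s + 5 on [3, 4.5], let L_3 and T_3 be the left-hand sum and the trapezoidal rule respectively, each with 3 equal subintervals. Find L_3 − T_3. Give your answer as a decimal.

12.28125

L_3 = -48.4375.
T_3 = -60.71875.
L_3 − T_3 = 12.28125.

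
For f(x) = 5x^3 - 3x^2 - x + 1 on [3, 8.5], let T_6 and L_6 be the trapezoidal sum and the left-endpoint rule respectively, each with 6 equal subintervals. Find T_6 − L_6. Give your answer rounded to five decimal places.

1256.00521

T_6 ≈ 5874.7018229.
L_6 ≈ 4618.6966146.
T_6 − L_6 ≈ 1256.00521.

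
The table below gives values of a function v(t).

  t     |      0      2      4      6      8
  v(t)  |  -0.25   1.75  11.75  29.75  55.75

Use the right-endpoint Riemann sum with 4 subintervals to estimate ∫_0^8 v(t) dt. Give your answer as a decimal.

198

Δt = 2.
Sum = 2·[1.75 + 11.75 + 29.75 + 55.75] = 198.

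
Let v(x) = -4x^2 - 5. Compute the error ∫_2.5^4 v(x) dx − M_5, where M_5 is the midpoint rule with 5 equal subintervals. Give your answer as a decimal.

-0.045

Exact integral: ∫_2.5^4 v(x) dx = -72.
M_5 = -71.955.
Error = -72 − (-71.955) = -0.045.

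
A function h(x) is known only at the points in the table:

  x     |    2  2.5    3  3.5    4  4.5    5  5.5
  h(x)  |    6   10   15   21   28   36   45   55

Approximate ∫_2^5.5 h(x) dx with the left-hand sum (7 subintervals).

Δx = 0.5.
Sum = 0.5·[6 + 10 + 15 + 21 + 28 + 36 + 45] = 80.5.

80.5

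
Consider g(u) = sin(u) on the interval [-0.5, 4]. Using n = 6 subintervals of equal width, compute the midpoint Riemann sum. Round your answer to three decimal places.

1.568

Δu = (4 − (-0.5))/6 = 0.75.
Midpoints: -0.125, 0.625, 1.375, 2.125, 2.875, 3.625.
g(-0.125) ≈ -0.125, g(0.625) ≈ 0.585, g(1.375) ≈ 0.981, g(2.125) ≈ 0.850, g(2.875) ≈ 0.263, g(3.625) ≈ -0.465.
Sum = Δu · [g(-0.125) + g(0.625) + g(1.375) + ...].
Sum ≈ 1.568.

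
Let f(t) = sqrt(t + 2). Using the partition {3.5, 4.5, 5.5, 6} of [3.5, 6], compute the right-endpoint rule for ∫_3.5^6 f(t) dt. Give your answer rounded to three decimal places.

6.702

Subinterval widths: 1, 1, 0.5.
Right endpoints: 4.5, 5.5, 6.
f(4.5) ≈ 2.550, f(5.5) ≈ 2.739, f(6) ≈ 2.828.
Sum = Σ Δt_i · f(t_i).
Sum ≈ 6.702.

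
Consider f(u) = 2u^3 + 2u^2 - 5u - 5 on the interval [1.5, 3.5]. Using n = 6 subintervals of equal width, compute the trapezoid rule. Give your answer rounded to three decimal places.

64.463

Δu = (3.5 − 1.5)/6 = 1/3.
f(1.5) = -1.25, f(11/6) = 527/108, f(13/6) = 1501/108, f(2.5) = 26.25, f(17/6) = 4577/108, f(19/6) = 6775/108, f(3.5) = 87.75.
T_6 = (Δu/2)·[f(u_0) + 2f(u_1) + ... + 2f(u_{5}) + f(u_6)].
Sum ≈ 64.463.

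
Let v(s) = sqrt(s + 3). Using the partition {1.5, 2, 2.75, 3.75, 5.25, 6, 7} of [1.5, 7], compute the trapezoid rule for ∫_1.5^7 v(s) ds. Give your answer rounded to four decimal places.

Subinterval widths: 0.5, 0.75, 1, 1.5, 0.75, 1.
v(1.5) ≈ 2.1213, v(2) ≈ 2.2361, v(2.75) ≈ 2.3979, v(3.75) ≈ 2.5981, v(5.25) ≈ 2.8723, v(6) ≈ 3.0000, v(7) ≈ 3.1623.
On each subinterval the trapezoid contributes (Δs_i/2)·[v(s_{i-1}) + v(s_i)].
Sum ≈ 14.7111.

14.7111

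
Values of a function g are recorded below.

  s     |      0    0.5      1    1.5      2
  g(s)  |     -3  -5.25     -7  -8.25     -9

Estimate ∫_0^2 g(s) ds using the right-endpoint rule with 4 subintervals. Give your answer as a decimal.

-14.75

Δs = 0.5.
Sum = 0.5·[(-5.25) + (-7) + (-8.25) + (-9)] = -14.75.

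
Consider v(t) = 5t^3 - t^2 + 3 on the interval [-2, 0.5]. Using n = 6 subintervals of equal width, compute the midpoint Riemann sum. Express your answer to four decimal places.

Δt = (0.5 − (-2))/6 = 5/12.
Midpoints: -43/24, -1.375, -23/24, -13/24, -0.125, 7/24.
v(-43/24) = -400439/13824, v(-1.375) = -6087/512, v(-23/24) = -32059/13824, v(-13/24) = 26431/13824, v(-0.125) = 1523/512, v(7/24) = 42011/13824.
Sum = Δt · [v(-43/24) + v(-1.375) + v(-23/24) + ...].
Sum ≈ -14.6871.

-14.6871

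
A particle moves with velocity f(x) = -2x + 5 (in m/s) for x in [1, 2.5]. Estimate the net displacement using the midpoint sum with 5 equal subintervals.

2.25

Δx = (2.5 − 1)/5 = 0.3.
Midpoints: 1.15, 1.45, 1.75, 2.05, 2.35.
f(1.15) = 2.7, f(1.45) = 2.1, f(1.75) = 1.5, f(2.05) = 0.9, f(2.35) = 0.3.
Sum = Δx · [f(1.15) + f(1.45) + f(1.75) + f(2.05) + f(2.35)].
Sum = 2.25.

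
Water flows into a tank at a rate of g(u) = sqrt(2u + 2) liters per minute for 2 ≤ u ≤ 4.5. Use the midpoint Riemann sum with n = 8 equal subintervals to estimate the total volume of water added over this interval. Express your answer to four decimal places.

7.2624

Δu = (4.5 − 2)/8 = 0.3125.
Midpoints: 2.15625, 2.46875, 2.78125, 3.09375, 3.40625, 3.71875, 4.03125, 4.34375.
g(2.15625) ≈ 2.5125, g(2.46875) ≈ 2.6339, g(2.78125) ≈ 2.7500, g(3.09375) ≈ 2.8614, g(3.40625) ≈ 2.9686, g(3.71875) ≈ 3.0721, g(4.03125) ≈ 3.1721, g(4.34375) ≈ 3.2692.
Sum = Δu · [g(2.15625) + g(2.46875) + g(2.78125) + ...].
Sum ≈ 7.2624.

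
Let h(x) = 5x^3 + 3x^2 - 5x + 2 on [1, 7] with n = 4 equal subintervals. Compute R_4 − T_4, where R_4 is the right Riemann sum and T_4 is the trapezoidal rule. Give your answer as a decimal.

R_4 = 4743.75.
T_4 = 3375.75.
R_4 − T_4 = 1368.

1368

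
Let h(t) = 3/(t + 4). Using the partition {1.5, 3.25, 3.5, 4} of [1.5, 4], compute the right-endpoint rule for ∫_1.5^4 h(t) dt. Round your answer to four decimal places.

Subinterval widths: 1.75, 0.25, 0.5.
Right endpoints: 3.25, 3.5, 4.
h(3.25) = 12/29, h(3.5) = 0.4, h(4) = 0.375.
Sum = Σ Δt_i · h(t_i).
Sum ≈ 1.0116.

1.0116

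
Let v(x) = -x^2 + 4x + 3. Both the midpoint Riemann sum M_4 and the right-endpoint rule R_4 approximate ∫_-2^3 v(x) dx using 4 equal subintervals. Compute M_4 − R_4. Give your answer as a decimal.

M_4 = 13.984375.
R_4 = 21.40625.
M_4 − R_4 = -7.421875.

-7.421875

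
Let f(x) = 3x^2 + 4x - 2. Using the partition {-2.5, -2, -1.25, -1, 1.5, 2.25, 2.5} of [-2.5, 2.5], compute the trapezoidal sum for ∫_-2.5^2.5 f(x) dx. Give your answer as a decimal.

Subinterval widths: 0.5, 0.75, 0.25, 2.5, 0.75, 0.25.
f(-2.5) = 6.75, f(-2) = 2, f(-1.25) = -2.3125, f(-1) = -3, f(1.5) = 10.75, f(2.25) = 22.1875, f(2.5) = 26.75.
On each subinterval the trapezoid contributes (Δx_i/2)·[f(x_{i-1}) + f(x_i)].
Sum = 29.5625.

29.5625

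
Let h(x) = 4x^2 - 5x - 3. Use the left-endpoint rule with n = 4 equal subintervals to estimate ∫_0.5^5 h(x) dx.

51.890625

Δx = (5 − 0.5)/4 = 1.125.
Left endpoints: 0.5, 1.625, 2.75, 3.875.
h(0.5) = -4.5, h(1.625) = -0.5625, h(2.75) = 13.5, h(3.875) = 37.6875.
Sum = Δx · [h(0.5) + h(1.625) + h(2.75) + h(3.875)].
Sum = 51.890625.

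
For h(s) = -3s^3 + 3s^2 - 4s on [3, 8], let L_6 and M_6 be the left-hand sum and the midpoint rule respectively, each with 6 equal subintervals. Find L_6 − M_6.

L_6 ≈ -2117.3263889.
M_6 ≈ -2622.7951389.
L_6 − M_6 = 505.46875.

505.46875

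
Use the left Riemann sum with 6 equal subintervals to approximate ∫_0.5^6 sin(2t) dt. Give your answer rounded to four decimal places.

0.5249

Δt = (6 − 0.5)/6 = 11/12.
Left endpoints: 0.5, 17/12, 7/3, 3.25, 25/6, 61/12.
f(0.5) ≈ 0.8415, f(17/12) ≈ 0.3034, f(7/3) ≈ -0.9990, f(3.25) ≈ 0.2151, f(25/6) ≈ 0.8873, f(61/12) ≈ -0.6757.
Sum = Δt · [f(0.5) + f(17/12) + f(7/3) + ...].
Sum ≈ 0.5249.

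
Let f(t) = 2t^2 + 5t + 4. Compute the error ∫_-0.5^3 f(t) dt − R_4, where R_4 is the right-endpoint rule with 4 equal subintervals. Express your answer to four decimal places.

-16.2057

Exact integral: ∫_-0.5^3 f(t) dt ≈ 53.958333.
R_4 = 70.1640625.
Error ≈ 53.958333 − 70.1640625 ≈ -16.2057.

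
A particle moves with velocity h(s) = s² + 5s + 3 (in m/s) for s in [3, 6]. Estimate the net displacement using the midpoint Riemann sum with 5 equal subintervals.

139.41

Δs = (6 − 3)/5 = 0.6.
Midpoints: 3.3, 3.9, 4.5, 5.1, 5.7.
h(3.3) = 30.39, h(3.9) = 37.71, h(4.5) = 45.75, h(5.1) = 54.51, h(5.7) = 63.99.
Sum = Δs · [h(3.3) + h(3.9) + h(4.5) + h(5.1) + h(5.7)].
Sum = 139.41.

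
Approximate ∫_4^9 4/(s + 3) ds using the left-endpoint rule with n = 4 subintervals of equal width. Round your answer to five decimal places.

2.31178

Δs = (9 − 4)/4 = 1.25.
Left endpoints: 4, 5.25, 6.5, 7.75.
f(4) = 4/7, f(5.25) = 16/33, f(6.5) = 8/19, f(7.75) = 16/43.
Sum = Δs · [f(4) + f(5.25) + f(6.5) + f(7.75)].
Sum ≈ 2.31178.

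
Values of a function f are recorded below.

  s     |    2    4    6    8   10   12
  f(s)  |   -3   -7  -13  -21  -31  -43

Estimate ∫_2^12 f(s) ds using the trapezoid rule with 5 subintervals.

-190

Δs = 2.
T_5 = (2/2)·[(-3) + 2·(-7) + 2·(-13) + 2·(-21) + 2·(-31) + (-43)] = -190.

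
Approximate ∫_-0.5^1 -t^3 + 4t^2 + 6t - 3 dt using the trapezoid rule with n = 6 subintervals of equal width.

-0.93359375

Δt = (1 − (-0.5))/6 = 0.25.
f(-0.5) = -4.875, f(-0.25) = -4.234375, f(0) = -3, f(0.25) = -1.265625, f(0.5) = 0.875, f(0.75) = 3.328125, f(1) = 6.
T_6 = (Δt/2)·[f(t_0) + 2f(t_1) + ... + 2f(t_{5}) + f(t_6)].
Sum = -0.93359375.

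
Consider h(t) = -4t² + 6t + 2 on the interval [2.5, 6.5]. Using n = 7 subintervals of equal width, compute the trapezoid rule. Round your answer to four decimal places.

-230.2041

Δt = (6.5 − 2.5)/7 = 4/7.
h(2.5) = -8, h(43/14) = -848/49, h(51/14) = -1432/49, h(59/14) = -2144/49, h(67/14) = -2984/49, h(75/14) = -3952/49, h(83/14) = -5048/49, h(6.5) = -128.
T_7 = (Δt/2)·[h(t_0) + 2h(t_1) + ... + 2h(t_{6}) + h(t_7)].
Sum ≈ -230.2041.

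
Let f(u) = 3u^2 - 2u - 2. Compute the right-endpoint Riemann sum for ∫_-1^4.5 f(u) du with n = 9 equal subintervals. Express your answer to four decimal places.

77.1867

Δu = (4.5 − (-1))/9 = 11/18.
Right endpoints: -7/18, 2/9, 5/6, 13/9, 37/18, 8/3, 59/18, 35/9, 4.5.
f(-7/18) = -83/108, f(2/9) = -62/27, f(5/6) = -19/12, f(13/9) = 37/27, f(37/18) = 709/108, f(8/3) = 14, f(59/18) = 2557/108, f(35/9) = 961/27, f(4.5) = 49.75.
Sum = Δu · [f(-7/18) + f(2/9) + f(5/6) + ...].
Sum ≈ 77.1867.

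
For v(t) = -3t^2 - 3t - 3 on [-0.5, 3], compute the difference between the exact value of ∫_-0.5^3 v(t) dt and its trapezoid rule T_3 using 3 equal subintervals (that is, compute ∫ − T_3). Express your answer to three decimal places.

2.382

Exact integral: ∫_-0.5^3 v(t) dt = -50.75.
T_3 ≈ -53.13194.
Error ≈ -50.75 − (-53.13194) ≈ 2.382.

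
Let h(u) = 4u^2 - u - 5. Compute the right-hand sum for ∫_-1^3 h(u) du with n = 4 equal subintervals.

30

Δu = (3 − (-1))/4 = 1.
Right endpoints: 0, 1, 2, 3.
h(0) = -5, h(1) = -2, h(2) = 9, h(3) = 28.
Sum = Δu · [h(0) + h(1) + h(2) + h(3)].
Sum = 30.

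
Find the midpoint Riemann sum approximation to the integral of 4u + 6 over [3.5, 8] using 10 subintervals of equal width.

Δu = (8 − 3.5)/10 = 0.45.
Midpoints: 3.725, 4.175, 4.625, 5.075, 5.525, 5.975, 6.425, 6.875, 7.325, 7.775.
f(3.725) = 20.9, f(4.175) = 22.7, f(4.625) = 24.5, f(5.075) = 26.3, f(5.525) = 28.1, f(5.975) = 29.9, f(6.425) = 31.7, f(6.875) = 33.5, f(7.325) = 35.3, f(7.775) = 37.1.
Sum = Δu · [f(3.725) + f(4.175) + f(4.625) + ...].
Sum = 130.5.

130.5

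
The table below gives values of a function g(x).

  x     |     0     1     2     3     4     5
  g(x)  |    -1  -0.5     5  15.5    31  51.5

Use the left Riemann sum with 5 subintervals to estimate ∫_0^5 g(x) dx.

Δx = 1.
Sum = 1·[(-1) + (-0.5) + 5 + 15.5 + 31] = 50.

50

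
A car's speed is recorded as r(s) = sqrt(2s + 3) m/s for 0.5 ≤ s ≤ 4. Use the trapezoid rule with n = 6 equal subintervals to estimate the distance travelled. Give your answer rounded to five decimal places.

Δs = (4 − 0.5)/6 = 7/12.
r(0.5) ≈ 2.00000, r(13/12) ≈ 2.27303, r(5/3) ≈ 2.51661, r(2.25) ≈ 2.73861, r(17/6) ≈ 2.94392, r(41/12) ≈ 3.13581, r(4) ≈ 3.31662.
T_6 = (Δs/2)·[r(s_0) + 2r(s_1) + ... + 2r(s_{5}) + r(s_6)].
Sum ≈ 9.48868.

9.48868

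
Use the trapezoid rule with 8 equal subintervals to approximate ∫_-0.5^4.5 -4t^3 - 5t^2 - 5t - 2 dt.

-631.5234375

Δt = (4.5 − (-0.5))/8 = 0.625.
f(-0.5) = -0.25, f(0.125) = -2.7109375, f(0.75) = -10.25, f(1.375) = -28.7265625, f(2) = -64, f(2.625) = -121.9296875, f(3.25) = -208.375, f(3.875) = -329.1953125, f(4.5) = -490.25.
T_8 = (Δt/2)·[f(t_0) + 2f(t_1) + ... + 2f(t_{7}) + f(t_8)].
Sum = -631.5234375.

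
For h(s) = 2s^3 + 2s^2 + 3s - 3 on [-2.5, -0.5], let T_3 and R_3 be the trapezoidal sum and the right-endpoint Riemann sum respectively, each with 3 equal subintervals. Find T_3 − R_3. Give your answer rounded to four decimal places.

-8.3333

T_3 ≈ -25.203704.
R_3 ≈ -16.870370.
T_3 − R_3 ≈ -8.3333.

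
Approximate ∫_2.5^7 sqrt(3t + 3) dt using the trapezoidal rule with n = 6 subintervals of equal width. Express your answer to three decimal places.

18.560

Δt = (7 − 2.5)/6 = 0.75.
f(2.5) ≈ 3.240, f(3.25) ≈ 3.571, f(4) ≈ 3.873, f(4.75) ≈ 4.153, f(5.5) ≈ 4.416, f(6.25) ≈ 4.664, f(7) ≈ 4.899.
T_6 = (Δt/2)·[f(t_0) + 2f(t_1) + ... + 2f(t_{5}) + f(t_6)].
Sum ≈ 18.560.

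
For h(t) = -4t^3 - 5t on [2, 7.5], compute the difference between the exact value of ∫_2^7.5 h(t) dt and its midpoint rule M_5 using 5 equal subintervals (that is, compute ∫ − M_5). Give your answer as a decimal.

Exact integral: ∫_2^7.5 h(t) dt = -3278.6875.
M_5 = -3247.07625.
Error = -3278.6875 − (-3247.07625) = -31.61125.

-31.61125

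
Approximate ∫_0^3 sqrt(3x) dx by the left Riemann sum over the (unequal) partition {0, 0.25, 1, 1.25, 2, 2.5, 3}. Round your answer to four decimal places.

5.1290

Subinterval widths: 0.25, 0.75, 0.25, 0.75, 0.5, 0.5.
Left endpoints: 0, 0.25, 1, 1.25, 2, 2.5.
f(0) ≈ 0.0000, f(0.25) ≈ 0.8660, f(1) ≈ 1.7321, f(1.25) ≈ 1.9365, f(2) ≈ 2.4495, f(2.5) ≈ 2.7386.
Sum = Σ Δx_i · f(x_i).
Sum ≈ 5.1290.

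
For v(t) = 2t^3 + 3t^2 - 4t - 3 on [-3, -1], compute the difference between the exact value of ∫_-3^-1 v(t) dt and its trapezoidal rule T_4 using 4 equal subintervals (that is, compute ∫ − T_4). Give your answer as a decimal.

0.75

Exact integral: ∫_-3^-1 v(t) dt = -4.
T_4 = -4.75.
Error = -4 − (-4.75) = 0.75.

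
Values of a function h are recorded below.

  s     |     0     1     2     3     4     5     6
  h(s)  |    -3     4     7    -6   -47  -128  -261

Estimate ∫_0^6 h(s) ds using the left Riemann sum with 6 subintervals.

-173

Δs = 1.
Sum = 1·[(-3) + 4 + 7 + (-6) + (-47) + (-128)] = -173.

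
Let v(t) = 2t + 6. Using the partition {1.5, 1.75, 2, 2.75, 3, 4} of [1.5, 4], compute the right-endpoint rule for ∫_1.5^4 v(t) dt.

Subinterval widths: 0.25, 0.25, 0.75, 0.25, 1.
Right endpoints: 1.75, 2, 2.75, 3, 4.
v(1.75) = 9.5, v(2) = 10, v(2.75) = 11.5, v(3) = 12, v(4) = 14.
Sum = Σ Δt_i · v(t_i).
Sum = 30.5.

30.5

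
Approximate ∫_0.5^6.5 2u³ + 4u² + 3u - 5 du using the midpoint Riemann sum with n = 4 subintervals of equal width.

Δu = (6.5 − 0.5)/4 = 1.5.
Midpoints: 1.25, 2.75, 4.25, 5.75.
f(1.25) = 8.90625, f(2.75) = 75.09375, f(4.25) = 233.53125, f(5.75) = 524.71875.
Sum = Δu · [f(1.25) + f(2.75) + f(4.25) + f(5.75)].
Sum = 1263.375.

1263.375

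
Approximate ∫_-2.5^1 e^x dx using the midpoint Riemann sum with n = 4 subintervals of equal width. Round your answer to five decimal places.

2.55394

Δx = (1 − (-2.5))/4 = 0.875.
Midpoints: -2.0625, -1.1875, -0.3125, 0.5625.
f(-2.0625) ≈ 0.12714, f(-1.1875) ≈ 0.30498, f(-0.3125) ≈ 0.73162, f(0.5625) ≈ 1.75505.
Sum = Δx · [f(-2.0625) + f(-1.1875) + f(-0.3125) + f(0.5625)].
Sum ≈ 2.55394.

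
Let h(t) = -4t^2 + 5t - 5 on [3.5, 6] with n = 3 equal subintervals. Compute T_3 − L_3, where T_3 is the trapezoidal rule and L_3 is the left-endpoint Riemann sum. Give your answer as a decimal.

T_3 ≈ -185.11574.
L_3 ≈ -150.74074.
T_3 − L_3 = -34.375.

-34.375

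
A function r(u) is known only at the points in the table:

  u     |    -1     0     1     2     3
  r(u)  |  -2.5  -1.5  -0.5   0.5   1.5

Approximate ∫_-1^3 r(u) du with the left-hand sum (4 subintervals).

Δu = 1.
Sum = 1·[(-2.5) + (-1.5) + (-0.5) + 0.5] = -4.

-4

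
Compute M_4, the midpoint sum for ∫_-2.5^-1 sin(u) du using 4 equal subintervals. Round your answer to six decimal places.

-1.349338

Δu = (-1 − (-2.5))/4 = 0.375.
Midpoints: -2.3125, -1.9375, -1.5625, -1.1875.
f(-2.3125) ≈ -0.737319, f(-1.9375) ≈ -0.933514, f(-1.5625) ≈ -0.999966, f(-1.1875) ≈ -0.927437.
Sum = Δu · [f(-2.3125) + f(-1.9375) + f(-1.5625) + f(-1.1875)].
Sum ≈ -1.349338.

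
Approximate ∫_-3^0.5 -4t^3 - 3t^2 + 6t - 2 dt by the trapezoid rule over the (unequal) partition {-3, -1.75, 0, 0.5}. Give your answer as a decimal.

Subinterval widths: 1.25, 1.75, 0.5.
f(-3) = 61, f(-1.75) = -0.25, f(0) = -2, f(0.5) = -0.25.
On each subinterval the trapezoid contributes (Δt_i/2)·[f(t_{i-1}) + f(t_i)].
Sum = 35.4375.

35.4375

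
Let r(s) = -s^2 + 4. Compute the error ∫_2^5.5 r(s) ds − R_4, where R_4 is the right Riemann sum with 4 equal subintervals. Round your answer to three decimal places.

Exact integral: ∫_2^5.5 r(s) ds ≈ -38.79167.
R_4 = -50.72265625.
Error ≈ -38.79167 − (-50.72265625) ≈ 11.931.

11.931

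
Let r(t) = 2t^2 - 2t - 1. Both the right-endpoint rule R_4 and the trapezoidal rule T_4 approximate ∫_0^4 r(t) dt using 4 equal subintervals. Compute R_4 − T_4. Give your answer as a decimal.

R_4 = 36.
T_4 = 24.
R_4 − T_4 = 12.

12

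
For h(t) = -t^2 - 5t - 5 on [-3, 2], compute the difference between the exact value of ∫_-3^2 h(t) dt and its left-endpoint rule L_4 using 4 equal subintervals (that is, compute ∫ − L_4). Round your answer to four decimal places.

Exact integral: ∫_-3^2 h(t) dt ≈ -24.166667.
L_4 = -12.96875.
Error ≈ -24.166667 − (-12.96875) ≈ -11.1979.

-11.1979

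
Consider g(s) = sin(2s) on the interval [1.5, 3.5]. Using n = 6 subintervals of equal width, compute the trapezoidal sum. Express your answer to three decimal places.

Δs = (3.5 − 1.5)/6 = 1/3.
g(1.5) ≈ 0.141, g(11/6) ≈ -0.501, g(13/6) ≈ -0.929, g(2.5) ≈ -0.959, g(17/6) ≈ -0.578, g(19/6) ≈ 0.050, g(3.5) ≈ 0.657.
T_6 = (Δs/2)·[g(s_0) + 2g(s_1) + ... + 2g(s_{5}) + g(s_6)].
Sum ≈ -0.839.

-0.839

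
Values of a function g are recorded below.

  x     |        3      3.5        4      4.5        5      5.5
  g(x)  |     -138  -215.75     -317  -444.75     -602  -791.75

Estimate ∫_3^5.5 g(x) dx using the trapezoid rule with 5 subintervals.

Δx = 0.5.
T_5 = (0.5/2)·[(-138) + 2·(-215.75) + 2·(-317) + 2·(-444.75) + 2·(-602) + (-791.75)] = -1022.1875.

-1022.1875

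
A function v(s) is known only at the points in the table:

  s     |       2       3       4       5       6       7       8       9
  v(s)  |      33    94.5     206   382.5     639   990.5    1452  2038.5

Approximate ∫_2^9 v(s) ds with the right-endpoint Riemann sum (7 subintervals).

Δs = 1.
Sum = 1·[94.5 + 206 + 382.5 + 639 + 990.5 + 1452 + 2038.5] = 5803.

5803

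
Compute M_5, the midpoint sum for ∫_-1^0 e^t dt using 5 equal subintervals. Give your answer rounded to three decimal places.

Δt = (0 − (-1))/5 = 0.2.
Midpoints: -0.9, -0.7, -0.5, -0.3, -0.1.
f(-0.9) ≈ 0.407, f(-0.7) ≈ 0.497, f(-0.5) ≈ 0.607, f(-0.3) ≈ 0.741, f(-0.1) ≈ 0.905.
Sum = Δt · [f(-0.9) + f(-0.7) + f(-0.5) + f(-0.3) + f(-0.1)].
Sum ≈ 0.631.

0.631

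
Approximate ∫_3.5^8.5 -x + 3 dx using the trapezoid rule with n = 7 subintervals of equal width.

-15

Δx = (8.5 − 3.5)/7 = 5/7.
f(3.5) = -0.5, f(59/14) = -17/14, f(69/14) = -27/14, f(79/14) = -37/14, f(89/14) = -47/14, f(99/14) = -57/14, f(109/14) = -67/14, f(8.5) = -5.5.
T_7 = (Δx/2)·[f(x_0) + 2f(x_1) + ... + 2f(x_{6}) + f(x_7)].
Sum = -15.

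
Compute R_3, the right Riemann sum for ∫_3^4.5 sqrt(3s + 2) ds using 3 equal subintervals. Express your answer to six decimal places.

Δs = (4.5 − 3)/3 = 0.5.
Right endpoints: 3.5, 4, 4.5.
f(3.5) ≈ 3.535534, f(4) ≈ 3.741657, f(4.5) ≈ 3.937004.
Sum = Δs · [f(3.5) + f(4) + f(4.5)].
Sum ≈ 5.607098.

5.607098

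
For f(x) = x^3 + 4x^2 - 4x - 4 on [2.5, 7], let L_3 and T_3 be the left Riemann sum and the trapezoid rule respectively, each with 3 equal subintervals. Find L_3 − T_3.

-360.28125

L_3 = 594.
T_3 = 954.28125.
L_3 − T_3 = -360.28125.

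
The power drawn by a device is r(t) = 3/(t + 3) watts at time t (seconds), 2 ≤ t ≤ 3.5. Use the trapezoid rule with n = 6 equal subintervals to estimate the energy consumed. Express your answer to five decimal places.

Δt = (3.5 − 2)/6 = 0.25.
r(2) = 0.6, r(2.25) = 4/7, r(2.5) = 6/11, r(2.75) = 12/23, r(3) = 0.5, r(3.25) = 0.48, r(3.5) = 6/13.
T_6 = (Δt/2)·[r(t_0) + 2r(t_1) + ... + 2r(t_{5}) + r(t_6)].
Sum ≈ 0.78735.

0.78735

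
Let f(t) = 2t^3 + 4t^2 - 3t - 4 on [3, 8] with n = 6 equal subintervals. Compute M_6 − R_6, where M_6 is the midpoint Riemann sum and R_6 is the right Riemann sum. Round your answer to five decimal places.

-521.70139

M_6 ≈ 2540.9606481.
R_6 ≈ 3062.6620370.
M_6 − R_6 ≈ -521.70139.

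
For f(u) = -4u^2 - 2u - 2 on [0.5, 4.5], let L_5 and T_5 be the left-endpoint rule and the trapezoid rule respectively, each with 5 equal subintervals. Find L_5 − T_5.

L_5 = -115.84.
T_5 = -151.04.
L_5 − T_5 = 35.2.

35.2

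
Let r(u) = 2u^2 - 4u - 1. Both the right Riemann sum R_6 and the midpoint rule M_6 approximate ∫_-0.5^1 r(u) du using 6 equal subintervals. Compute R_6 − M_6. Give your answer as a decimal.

R_6 = -2.78125.
M_6 = -2.265625.
R_6 − M_6 = -0.515625.

-0.515625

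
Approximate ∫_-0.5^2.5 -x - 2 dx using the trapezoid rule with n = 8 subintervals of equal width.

Δx = (2.5 − (-0.5))/8 = 0.375.
f(-0.5) = -1.5, f(-0.125) = -1.875, f(0.25) = -2.25, f(0.625) = -2.625, f(1) = -3, f(1.375) = -3.375, f(1.75) = -3.75, f(2.125) = -4.125, f(2.5) = -4.5.
T_8 = (Δx/2)·[f(x_0) + 2f(x_1) + ... + 2f(x_{7}) + f(x_8)].
Sum = -9.

-9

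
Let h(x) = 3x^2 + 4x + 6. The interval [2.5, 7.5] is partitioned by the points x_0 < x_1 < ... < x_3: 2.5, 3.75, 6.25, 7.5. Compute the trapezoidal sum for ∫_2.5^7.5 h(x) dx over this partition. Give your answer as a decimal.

Subinterval widths: 1.25, 2.5, 1.25.
h(2.5) = 34.75, h(3.75) = 63.1875, h(6.25) = 148.1875, h(7.5) = 204.75.
On each subinterval the trapezoid contributes (Δx_i/2)·[h(x_{i-1}) + h(x_i)].
Sum = 546.015625.

546.015625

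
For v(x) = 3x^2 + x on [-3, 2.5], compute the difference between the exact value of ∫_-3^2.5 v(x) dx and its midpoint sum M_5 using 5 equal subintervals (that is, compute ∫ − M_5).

Exact integral: ∫_-3^2.5 v(x) dx = 41.25.
M_5 = 39.58625.
Error = 41.25 − 39.58625 = 1.66375.

1.66375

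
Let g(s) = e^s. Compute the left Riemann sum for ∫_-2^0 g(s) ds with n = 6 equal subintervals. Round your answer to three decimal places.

Δs = (0 − (-2))/6 = 1/3.
Left endpoints: -2, -5/3, -4/3, -1, -2/3, -1/3.
g(-2) ≈ 0.135, g(-5/3) ≈ 0.189, g(-4/3) ≈ 0.264, g(-1) ≈ 0.368, g(-2/3) ≈ 0.513, g(-1/3) ≈ 0.717.
Sum = Δs · [g(-2) + g(-5/3) + g(-4/3) + ...].
Sum ≈ 0.729.

0.729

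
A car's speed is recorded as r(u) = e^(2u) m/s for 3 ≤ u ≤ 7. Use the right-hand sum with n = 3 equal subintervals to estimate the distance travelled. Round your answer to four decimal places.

1722628.6582

Δu = (7 − 3)/3 = 4/3.
Right endpoints: 13/3, 17/3, 7.
r(13/3) ≈ 5806.1133, r(17/3) ≈ 83561.0961, r(7) ≈ 1202604.2842.
Sum = Δu · [r(13/3) + r(17/3) + r(7)].
Sum ≈ 1722628.6582.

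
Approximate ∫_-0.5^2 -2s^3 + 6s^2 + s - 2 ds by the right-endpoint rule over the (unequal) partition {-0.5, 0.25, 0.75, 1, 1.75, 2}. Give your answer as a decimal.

Subinterval widths: 0.75, 0.5, 0.25, 0.75, 0.25.
Right endpoints: 0.25, 0.75, 1, 1.75, 2.
f(0.25) = -1.40625, f(0.75) = 1.28125, f(1) = 3, f(1.75) = 7.40625, f(2) = 8.
Sum = Σ Δs_i · f(s_i).
Sum = 7.890625.

7.890625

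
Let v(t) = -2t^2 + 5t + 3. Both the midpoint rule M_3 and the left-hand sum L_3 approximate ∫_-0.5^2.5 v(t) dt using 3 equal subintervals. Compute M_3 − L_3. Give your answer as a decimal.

M_3 = 14.
L_3 = 11.
M_3 − L_3 = 3.

3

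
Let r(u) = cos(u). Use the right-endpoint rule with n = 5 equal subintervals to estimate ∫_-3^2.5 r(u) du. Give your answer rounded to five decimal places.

0.76733

Δu = (2.5 − (-3))/5 = 1.1.
Right endpoints: -1.9, -0.8, 0.3, 1.4, 2.5.
r(-1.9) ≈ -0.32329, r(-0.8) ≈ 0.69671, r(0.3) ≈ 0.95534, r(1.4) ≈ 0.16997, r(2.5) ≈ -0.80114.
Sum = Δu · [r(-1.9) + r(-0.8) + r(0.3) + r(1.4) + r(2.5)].
Sum ≈ 0.76733.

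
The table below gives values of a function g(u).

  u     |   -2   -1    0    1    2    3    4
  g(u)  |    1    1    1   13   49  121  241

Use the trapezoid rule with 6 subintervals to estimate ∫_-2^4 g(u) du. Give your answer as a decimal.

Δu = 1.
T_6 = (1/2)·[1 + 2·1 + 2·1 + 2·13 + 2·49 + 2·121 + 241] = 306.

306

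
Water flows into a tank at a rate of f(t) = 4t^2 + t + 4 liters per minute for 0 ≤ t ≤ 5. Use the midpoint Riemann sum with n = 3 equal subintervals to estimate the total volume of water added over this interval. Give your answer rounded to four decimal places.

Δt = (5 − 0)/3 = 5/3.
Midpoints: 5/6, 2.5, 25/6.
f(5/6) = 137/18, f(2.5) = 31.5, f(25/6) = 1397/18.
Sum = Δt · [f(5/6) + f(2.5) + f(25/6)].
Sum ≈ 194.5370.

194.5370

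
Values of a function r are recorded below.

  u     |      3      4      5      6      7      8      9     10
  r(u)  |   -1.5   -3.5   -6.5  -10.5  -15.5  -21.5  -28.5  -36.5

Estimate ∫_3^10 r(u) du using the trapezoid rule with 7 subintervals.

Δu = 1.
T_7 = (1/2)·[(-1.5) + 2·(-3.5) + 2·(-6.5) + 2·(-10.5) + 2·(-15.5) + 2·(-21.5) + 2·(-28.5) + (-36.5)] = -105.

-105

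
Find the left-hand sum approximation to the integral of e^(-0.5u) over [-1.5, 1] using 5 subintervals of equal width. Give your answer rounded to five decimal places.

Δu = (1 − (-1.5))/5 = 0.5.
Left endpoints: -1.5, -1, -0.5, 0, 0.5.
f(-1.5) ≈ 2.11700, f(-1) ≈ 1.64872, f(-0.5) ≈ 1.28403, f(0) ≈ 1.00000, f(0.5) ≈ 0.77880.
Sum = Δu · [f(-1.5) + f(-1) + f(-0.5) + f(0) + f(0.5)].
Sum ≈ 3.41427.

3.41427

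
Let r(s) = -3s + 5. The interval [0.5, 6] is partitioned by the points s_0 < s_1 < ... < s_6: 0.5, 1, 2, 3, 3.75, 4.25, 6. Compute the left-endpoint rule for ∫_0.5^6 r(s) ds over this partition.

-16.9375

Subinterval widths: 0.5, 1, 1, 0.75, 0.5, 1.75.
Left endpoints: 0.5, 1, 2, 3, 3.75, 4.25.
r(0.5) = 3.5, r(1) = 2, r(2) = -1, r(3) = -4, r(3.75) = -6.25, r(4.25) = -7.75.
Sum = Σ Δs_i · r(s_i).
Sum = -16.9375.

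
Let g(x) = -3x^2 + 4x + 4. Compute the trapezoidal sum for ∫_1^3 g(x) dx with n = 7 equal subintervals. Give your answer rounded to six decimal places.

Δx = (3 − 1)/7 = 2/7.
g(1) = 5, g(9/7) = 205/49, g(11/7) = 141/49, g(13/7) = 53/49, g(15/7) = -59/49, g(17/7) = -195/49, g(19/7) = -355/49, g(3) = -11.
T_7 = (Δx/2)·[g(x_0) + 2g(x_1) + ... + 2g(x_{6}) + g(x_7)].
Sum ≈ -2.081633.

-2.081633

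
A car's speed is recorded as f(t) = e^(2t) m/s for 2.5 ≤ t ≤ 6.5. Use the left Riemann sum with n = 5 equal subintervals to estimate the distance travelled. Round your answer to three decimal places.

Δt = (6.5 − 2.5)/5 = 0.8.
Left endpoints: 2.5, 3.3, 4.1, 4.9, 5.7.
f(2.5) ≈ 148.413, f(3.3) ≈ 735.095, f(4.1) ≈ 3640.950, f(4.9) ≈ 18033.745, f(5.7) ≈ 89321.723.
Sum = Δt · [f(2.5) + f(3.3) + f(4.1) + f(4.9) + f(5.7)].
Sum ≈ 89503.942.

89503.942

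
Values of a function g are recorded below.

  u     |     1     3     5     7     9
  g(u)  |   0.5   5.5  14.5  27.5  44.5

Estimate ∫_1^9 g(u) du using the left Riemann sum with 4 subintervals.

96

Δu = 2.
Sum = 2·[0.5 + 5.5 + 14.5 + 27.5] = 96.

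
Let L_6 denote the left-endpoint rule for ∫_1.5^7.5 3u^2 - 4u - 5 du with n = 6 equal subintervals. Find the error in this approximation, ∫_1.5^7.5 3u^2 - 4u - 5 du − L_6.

66

Exact integral: ∫_1.5^7.5 f(u) du = 280.5.
L_6 = 214.5.
Error = 280.5 − 214.5 = 66.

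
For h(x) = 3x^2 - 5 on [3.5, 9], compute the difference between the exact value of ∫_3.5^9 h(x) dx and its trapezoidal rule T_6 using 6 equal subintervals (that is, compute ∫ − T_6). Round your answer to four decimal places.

Exact integral: ∫_3.5^9 h(x) dx = 658.625.
T_6 ≈ 660.935764.
Error ≈ 658.625 − 660.935764 ≈ -2.3108.

-2.3108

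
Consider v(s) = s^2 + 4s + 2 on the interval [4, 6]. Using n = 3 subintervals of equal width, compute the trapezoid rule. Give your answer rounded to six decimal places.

Δs = (6 − 4)/3 = 2/3.
v(4) = 34, v(14/3) = 382/9, v(16/3) = 466/9, v(6) = 62.
T_3 = (Δs/2)·[v(s_0) + 2v(s_1) + 2v(s_2) + v(s_3)].
Sum ≈ 94.814815.

94.814815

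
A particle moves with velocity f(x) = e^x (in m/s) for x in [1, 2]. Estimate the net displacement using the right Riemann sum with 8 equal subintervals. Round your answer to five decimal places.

Δx = (2 − 1)/8 = 0.125.
Right endpoints: 1.125, 1.25, 1.375, 1.5, 1.625, 1.75, 1.875, 2.
f(1.125) ≈ 3.08022, f(1.25) ≈ 3.49034, f(1.375) ≈ 3.95508, f(1.5) ≈ 4.48169, f(1.625) ≈ 5.07842, f(1.75) ≈ 5.75460, f(1.875) ≈ 6.52082, f(2) ≈ 7.38906.
Sum = Δx · [f(1.125) + f(1.25) + f(1.375) + ...].
Sum ≈ 4.96878.

4.96878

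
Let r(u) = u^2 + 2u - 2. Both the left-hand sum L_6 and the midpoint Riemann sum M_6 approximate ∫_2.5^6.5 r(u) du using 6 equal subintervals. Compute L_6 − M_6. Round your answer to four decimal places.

-14.2222

L_6 ≈ 99.962963.
M_6 ≈ 114.185185.
L_6 − M_6 ≈ -14.2222.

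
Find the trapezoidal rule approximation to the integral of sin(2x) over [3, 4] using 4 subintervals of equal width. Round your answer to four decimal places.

0.5413

Δx = (4 − 3)/4 = 0.25.
f(3) ≈ -0.2794, f(3.25) ≈ 0.2151, f(3.5) ≈ 0.6570, f(3.75) ≈ 0.9380, f(4) ≈ 0.9894.
T_4 = (Δx/2)·[f(x_0) + 2f(x_1) + 2f(x_2) + 2f(x_3) + f(x_4)].
Sum ≈ 0.5413.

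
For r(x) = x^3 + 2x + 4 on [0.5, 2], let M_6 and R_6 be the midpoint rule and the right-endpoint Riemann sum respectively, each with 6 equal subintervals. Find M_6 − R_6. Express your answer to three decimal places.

-1.447

M_6 ≈ 13.70508.
R_6 = 15.15234375.
M_6 − R_6 ≈ -1.447.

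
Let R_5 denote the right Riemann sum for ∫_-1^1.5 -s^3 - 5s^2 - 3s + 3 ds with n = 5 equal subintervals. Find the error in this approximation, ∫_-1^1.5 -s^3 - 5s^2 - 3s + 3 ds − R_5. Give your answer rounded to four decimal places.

5.1302

Exact integral: ∫_-1^1.5 f(s) ds ≈ -2.682292.
R_5 = -7.8125.
Error ≈ -2.682292 − (-7.8125) ≈ 5.1302.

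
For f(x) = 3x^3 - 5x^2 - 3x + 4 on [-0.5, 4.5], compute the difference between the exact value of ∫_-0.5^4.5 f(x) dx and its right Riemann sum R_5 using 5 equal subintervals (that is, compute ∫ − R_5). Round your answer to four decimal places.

-90.2083

Exact integral: ∫_-0.5^4.5 f(x) dx ≈ 145.416667.
R_5 = 235.625.
Error ≈ 145.416667 − 235.625 ≈ -90.2083.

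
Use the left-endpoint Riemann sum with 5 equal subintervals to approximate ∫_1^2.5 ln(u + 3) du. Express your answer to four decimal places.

2.2827

Δu = (2.5 − 1)/5 = 0.3.
Left endpoints: 1, 1.3, 1.6, 1.9, 2.2.
f(1) ≈ 1.3863, f(1.3) ≈ 1.4586, f(1.6) ≈ 1.5261, f(1.9) ≈ 1.5892, f(2.2) ≈ 1.6487.
Sum = Δu · [f(1) + f(1.3) + f(1.6) + f(1.9) + f(2.2)].
Sum ≈ 2.2827.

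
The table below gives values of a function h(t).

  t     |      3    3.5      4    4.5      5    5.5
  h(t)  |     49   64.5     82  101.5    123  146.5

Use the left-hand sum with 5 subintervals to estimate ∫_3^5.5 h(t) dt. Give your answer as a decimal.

Δt = 0.5.
Sum = 0.5·[49 + 64.5 + 82 + 101.5 + 123] = 210.

210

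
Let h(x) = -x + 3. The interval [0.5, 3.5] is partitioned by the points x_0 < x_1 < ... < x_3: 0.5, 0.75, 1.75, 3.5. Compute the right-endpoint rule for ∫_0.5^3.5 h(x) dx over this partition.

Subinterval widths: 0.25, 1, 1.75.
Right endpoints: 0.75, 1.75, 3.5.
h(0.75) = 2.25, h(1.75) = 1.25, h(3.5) = -0.5.
Sum = Σ Δx_i · h(x_i).
Sum = 0.9375.

0.9375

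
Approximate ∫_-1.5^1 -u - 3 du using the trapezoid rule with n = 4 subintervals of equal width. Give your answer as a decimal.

Δu = (1 − (-1.5))/4 = 0.625.
f(-1.5) = -1.5, f(-0.875) = -2.125, f(-0.25) = -2.75, f(0.375) = -3.375, f(1) = -4.
T_4 = (Δu/2)·[f(u_0) + 2f(u_1) + 2f(u_2) + 2f(u_3) + f(u_4)].
Sum = -6.875.

-6.875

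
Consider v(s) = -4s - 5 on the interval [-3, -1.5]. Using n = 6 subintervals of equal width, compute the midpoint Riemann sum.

6

Δs = (-1.5 − (-3))/6 = 0.25.
Midpoints: -2.875, -2.625, -2.375, -2.125, -1.875, -1.625.
v(-2.875) = 6.5, v(-2.625) = 5.5, v(-2.375) = 4.5, v(-2.125) = 3.5, v(-1.875) = 2.5, v(-1.625) = 1.5.
Sum = Δs · [v(-2.875) + v(-2.625) + v(-2.375) + ...].
Sum = 6.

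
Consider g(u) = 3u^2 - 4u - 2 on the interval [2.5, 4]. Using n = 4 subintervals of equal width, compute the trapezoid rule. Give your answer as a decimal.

Δu = (4 − 2.5)/4 = 0.375.
g(2.5) = 6.75, g(2.875) = 11.296875, g(3.25) = 16.6875, g(3.625) = 22.921875, g(4) = 30.
T_4 = (Δu/2)·[g(u_0) + 2g(u_1) + 2g(u_2) + 2g(u_3) + g(u_4)].
Sum = 25.98046875.

25.98046875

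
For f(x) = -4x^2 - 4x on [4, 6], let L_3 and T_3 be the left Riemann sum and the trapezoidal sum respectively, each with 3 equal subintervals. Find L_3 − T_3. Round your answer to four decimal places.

29.3333

L_3 ≈ -213.925926.
T_3 ≈ -243.259259.
L_3 − T_3 ≈ 29.3333.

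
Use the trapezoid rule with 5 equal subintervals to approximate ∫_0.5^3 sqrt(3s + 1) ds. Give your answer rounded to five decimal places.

6.13907

Δs = (3 − 0.5)/5 = 0.5.
f(0.5) ≈ 1.58114, f(1) ≈ 2.00000, f(1.5) ≈ 2.34521, f(2) ≈ 2.64575, f(2.5) ≈ 2.91548, f(3) ≈ 3.16228.
T_5 = (Δs/2)·[f(s_0) + 2f(s_1) + ... + 2f(s_{4}) + f(s_5)].
Sum ≈ 6.13907.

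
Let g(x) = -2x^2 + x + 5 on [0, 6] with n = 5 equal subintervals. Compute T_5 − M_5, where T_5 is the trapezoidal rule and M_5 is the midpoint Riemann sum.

-4.32

T_5 = -98.88.
M_5 = -94.56.
T_5 − M_5 = -4.32.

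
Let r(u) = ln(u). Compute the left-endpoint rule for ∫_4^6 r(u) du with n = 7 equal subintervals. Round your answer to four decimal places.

Δu = (6 − 4)/7 = 2/7.
Left endpoints: 4, 30/7, 32/7, 34/7, 36/7, 38/7, 40/7.
r(4) ≈ 1.3863, r(30/7) ≈ 1.4553, r(32/7) ≈ 1.5198, r(34/7) ≈ 1.5805, r(36/7) ≈ 1.6376, r(38/7) ≈ 1.6917, r(40/7) ≈ 1.7430.
Sum = Δu · [r(4) + r(30/7) + r(32/7) + ...].
Sum ≈ 3.1469.

3.1469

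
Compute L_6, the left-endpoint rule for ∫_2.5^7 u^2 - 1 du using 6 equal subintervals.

Δu = (7 − 2.5)/6 = 0.75.
Left endpoints: 2.5, 3.25, 4, 4.75, 5.5, 6.25.
f(2.5) = 5.25, f(3.25) = 9.5625, f(4) = 15, f(4.75) = 21.5625, f(5.5) = 29.25, f(6.25) = 38.0625.
Sum = Δu · [f(2.5) + f(3.25) + f(4) + ...].
Sum = 89.015625.

89.015625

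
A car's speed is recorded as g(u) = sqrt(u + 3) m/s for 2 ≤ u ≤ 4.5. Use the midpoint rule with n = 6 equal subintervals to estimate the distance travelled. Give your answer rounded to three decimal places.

6.240

Δu = (4.5 − 2)/6 = 5/12.
Midpoints: 53/24, 2.625, 73/24, 83/24, 3.875, 103/24.
g(53/24) ≈ 2.282, g(2.625) ≈ 2.372, g(73/24) ≈ 2.458, g(83/24) ≈ 2.541, g(3.875) ≈ 2.622, g(103/24) ≈ 2.700.
Sum = Δu · [g(53/24) + g(2.625) + g(73/24) + ...].
Sum ≈ 6.240.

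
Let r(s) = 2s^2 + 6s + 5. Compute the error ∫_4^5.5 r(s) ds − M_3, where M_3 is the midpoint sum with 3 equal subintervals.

Exact integral: ∫_4^5.5 r(s) ds = 118.5.
M_3 = 118.4375.
Error = 118.5 − 118.4375 = 0.0625.

0.0625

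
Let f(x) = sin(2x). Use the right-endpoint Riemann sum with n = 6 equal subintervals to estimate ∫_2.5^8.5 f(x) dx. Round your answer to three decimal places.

Δx = (8.5 − 2.5)/6 = 1.
Right endpoints: 3.5, 4.5, 5.5, 6.5, 7.5, 8.5.
f(3.5) ≈ 0.657, f(4.5) ≈ 0.412, f(5.5) ≈ -1.000, f(6.5) ≈ 0.420, f(7.5) ≈ 0.650, f(8.5) ≈ -0.961.
Sum = Δx · [f(3.5) + f(4.5) + f(5.5) + ...].
Sum ≈ 0.178.

0.178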